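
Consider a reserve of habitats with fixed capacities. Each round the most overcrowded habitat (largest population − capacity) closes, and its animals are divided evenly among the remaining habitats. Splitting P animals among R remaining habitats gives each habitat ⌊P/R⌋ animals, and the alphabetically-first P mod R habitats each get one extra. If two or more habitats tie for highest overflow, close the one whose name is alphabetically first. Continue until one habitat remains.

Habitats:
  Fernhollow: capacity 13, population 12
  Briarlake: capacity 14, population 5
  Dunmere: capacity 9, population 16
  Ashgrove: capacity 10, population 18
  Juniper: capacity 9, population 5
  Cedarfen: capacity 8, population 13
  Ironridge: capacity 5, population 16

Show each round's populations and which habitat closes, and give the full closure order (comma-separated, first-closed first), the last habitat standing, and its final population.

Round 1: Ashgrove=18 Briarlake=5 Cedarfen=13 Dunmere=16 Fernhollow=12 Ironridge=16 Juniper=5 → close Ironridge (overflow 11)
  16÷6 = 2 each, +1 to first 4
Round 2: Ashgrove=21 Briarlake=8 Cedarfen=16 Dunmere=19 Fernhollow=14 Juniper=7 → close Ashgrove (overflow 11)
  21÷5 = 4 each, +1 to first 1
Round 3: Briarlake=13 Cedarfen=20 Dunmere=23 Fernhollow=18 Juniper=11 → close Dunmere (overflow 14)
  23÷4 = 5 each, +1 to first 3
Round 4: Briarlake=19 Cedarfen=26 Fernhollow=24 Juniper=16 → close Cedarfen (overflow 18)
  26÷3 = 8 each, +1 to first 2
Round 5: Briarlake=28 Fernhollow=33 Juniper=24 → close Fernhollow (overflow 20)
  33÷2 = 16 each, +1 to first 1
Round 6: Briarlake=45 Juniper=40 → close Briarlake (overflow 31)
  45÷1 = 45 each, +1 to first 0

Closure order: Ironridge, Ashgrove, Dunmere, Cedarfen, Fernhollow, Briarlake
Last habitat: Juniper with 85 animals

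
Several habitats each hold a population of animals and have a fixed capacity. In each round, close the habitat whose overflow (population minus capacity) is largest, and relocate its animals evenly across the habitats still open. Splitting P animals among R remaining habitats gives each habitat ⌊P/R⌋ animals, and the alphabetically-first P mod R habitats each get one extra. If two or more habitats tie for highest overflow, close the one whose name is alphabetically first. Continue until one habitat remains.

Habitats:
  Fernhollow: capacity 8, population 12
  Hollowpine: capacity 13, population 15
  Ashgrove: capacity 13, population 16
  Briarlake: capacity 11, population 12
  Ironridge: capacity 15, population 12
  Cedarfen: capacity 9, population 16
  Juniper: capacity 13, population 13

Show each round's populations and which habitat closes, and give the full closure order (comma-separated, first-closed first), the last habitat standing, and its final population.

Round 1: Ashgrove=16 Briarlake=12 Cedarfen=16 Fernhollow=12 Hollowpine=15 Ironridge=12 Juniper=13 → close Cedarfen (overflow 7)
  16÷6 = 2 each, +1 to first 4
Round 2: Ashgrove=19 Briarlake=15 Fernhollow=15 Hollowpine=18 Ironridge=14 Juniper=15 → close Fernhollow (overflow 7)
  15÷5 = 3 each, +1 to first 0
Round 3: Ashgrove=22 Briarlake=18 Hollowpine=21 Ironridge=17 Juniper=18 → close Ashgrove (overflow 9)
  22÷4 = 5 each, +1 to first 2
Round 4: Briarlake=24 Hollowpine=27 Ironridge=22 Juniper=23 → close Hollowpine (overflow 14)
  27÷3 = 9 each, +1 to first 0
Round 5: Briarlake=33 Ironridge=31 Juniper=32 → close Briarlake (overflow 22)
  33÷2 = 16 each, +1 to first 1
Round 6: Ironridge=48 Juniper=48 → close Juniper (overflow 35)
  48÷1 = 48 each, +1 to first 0

Closure order: Cedarfen, Fernhollow, Ashgrove, Hollowpine, Briarlake, Juniper
Last habitat: Ironridge with 96 animals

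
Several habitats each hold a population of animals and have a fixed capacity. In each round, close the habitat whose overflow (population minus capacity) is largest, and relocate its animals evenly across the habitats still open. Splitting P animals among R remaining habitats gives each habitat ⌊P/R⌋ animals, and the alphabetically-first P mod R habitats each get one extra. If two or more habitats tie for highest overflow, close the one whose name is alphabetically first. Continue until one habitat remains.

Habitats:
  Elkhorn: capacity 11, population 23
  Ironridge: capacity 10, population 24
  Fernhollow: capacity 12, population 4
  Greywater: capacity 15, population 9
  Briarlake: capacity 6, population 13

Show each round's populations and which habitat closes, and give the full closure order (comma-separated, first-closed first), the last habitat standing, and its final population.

Round 1: Briarlake=13 Elkhorn=23 Fernhollow=4 Greywater=9 Ironridge=24 → close Ironridge (overflow 14)
  24÷4 = 6 each, +1 to first 0
Round 2: Briarlake=19 Elkhorn=29 Fernhollow=10 Greywater=15 → close Elkhorn (overflow 18)
  29÷3 = 9 each, +1 to first 2
Round 3: Briarlake=29 Fernhollow=20 Greywater=24 → close Briarlake (overflow 23)
  29÷2 = 14 each, +1 to first 1
Round 4: Fernhollow=35 Greywater=38 → close Fernhollow (overflow 23)
  35÷1 = 35 each, +1 to first 0

Closure order: Ironridge, Elkhorn, Briarlake, Fernhollow
Last habitat: Greywater with 73 animals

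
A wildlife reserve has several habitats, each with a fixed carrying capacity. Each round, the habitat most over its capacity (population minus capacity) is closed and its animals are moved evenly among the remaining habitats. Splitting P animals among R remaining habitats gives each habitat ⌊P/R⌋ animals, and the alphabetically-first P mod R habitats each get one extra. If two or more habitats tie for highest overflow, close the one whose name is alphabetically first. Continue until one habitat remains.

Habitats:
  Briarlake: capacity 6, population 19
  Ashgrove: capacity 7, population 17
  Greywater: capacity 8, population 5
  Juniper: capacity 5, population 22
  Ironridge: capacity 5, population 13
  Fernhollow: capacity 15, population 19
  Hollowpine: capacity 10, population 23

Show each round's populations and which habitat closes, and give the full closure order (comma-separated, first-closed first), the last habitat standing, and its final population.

Closure order: Juniper, Briarlake, Hollowpine, Ashgrove, Fernhollow, Ironridge
Last habitat: Greywater with 118 animals

Round 1: Ashgrove=17 Briarlake=19 Fernhollow=19 Greywater=5 Hollowpine=23 Ironridge=13 Juniper=22 → close Juniper (overflow 17)
  22÷6 = 3 each, +1 to first 4
Round 2: Ashgrove=21 Briarlake=23 Fernhollow=23 Greywater=9 Hollowpine=26 Ironridge=16 → close Briarlake (overflow 17)
  23÷5 = 4 each, +1 to first 3
Round 3: Ashgrove=26 Fernhollow=28 Greywater=14 Hollowpine=30 Ironridge=20 → close Hollowpine (overflow 20)
  30÷4 = 7 each, +1 to first 2
Round 4: Ashgrove=34 Fernhollow=36 Greywater=21 Ironridge=27 → close Ashgrove (overflow 27)
  34÷3 = 11 each, +1 to first 1
Round 5: Fernhollow=48 Greywater=32 Ironridge=38 → close Fernhollow (overflow 33)
  48÷2 = 24 each, +1 to first 0
Round 6: Greywater=56 Ironridge=62 → close Ironridge (overflow 57)
  62÷1 = 62 each, +1 to first 0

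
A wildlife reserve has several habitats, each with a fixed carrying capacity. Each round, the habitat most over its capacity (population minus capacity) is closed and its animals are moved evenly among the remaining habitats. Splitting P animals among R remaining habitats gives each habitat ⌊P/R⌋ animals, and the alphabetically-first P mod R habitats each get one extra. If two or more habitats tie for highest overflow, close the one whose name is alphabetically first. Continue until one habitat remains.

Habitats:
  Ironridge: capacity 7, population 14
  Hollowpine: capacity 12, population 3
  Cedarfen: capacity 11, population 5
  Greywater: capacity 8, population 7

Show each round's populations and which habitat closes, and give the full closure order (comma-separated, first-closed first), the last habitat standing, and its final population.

Closure order: Ironridge, Greywater, Cedarfen
Last habitat: Hollowpine with 29 animals

Round 1: Cedarfen=5 Greywater=7 Hollowpine=3 Ironridge=14 → close Ironridge (overflow 7)
  14÷3 = 4 each, +1 to first 2
Round 2: Cedarfen=10 Greywater=12 Hollowpine=7 → close Greywater (overflow 4)
  12÷2 = 6 each, +1 to first 0
Round 3: Cedarfen=16 Hollowpine=13 → close Cedarfen (overflow 5)
  16÷1 = 16 each, +1 to first 0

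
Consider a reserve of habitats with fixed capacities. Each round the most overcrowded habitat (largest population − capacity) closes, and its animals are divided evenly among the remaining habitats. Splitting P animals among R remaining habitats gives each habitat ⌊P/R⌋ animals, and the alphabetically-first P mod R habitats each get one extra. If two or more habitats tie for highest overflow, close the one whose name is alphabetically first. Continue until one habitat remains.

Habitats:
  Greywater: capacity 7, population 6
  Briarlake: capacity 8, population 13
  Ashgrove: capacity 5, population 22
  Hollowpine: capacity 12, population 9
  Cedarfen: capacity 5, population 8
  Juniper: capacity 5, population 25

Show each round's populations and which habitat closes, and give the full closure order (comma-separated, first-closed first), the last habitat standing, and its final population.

Closure order: Juniper, Ashgrove, Briarlake, Cedarfen, Greywater
Last habitat: Hollowpine with 83 animals

Round 1: Ashgrove=22 Briarlake=13 Cedarfen=8 Greywater=6 Hollowpine=9 Juniper=25 → close Juniper (overflow 20)
  25÷5 = 5 each, +1 to first 0
Round 2: Ashgrove=27 Briarlake=18 Cedarfen=13 Greywater=11 Hollowpine=14 → close Ashgrove (overflow 22)
  27÷4 = 6 each, +1 to first 3
Round 3: Briarlake=25 Cedarfen=20 Greywater=18 Hollowpine=20 → close Briarlake (overflow 17)
  25÷3 = 8 each, +1 to first 1
Round 4: Cedarfen=29 Greywater=26 Hollowpine=28 → close Cedarfen (overflow 24)
  29÷2 = 14 each, +1 to first 1
Round 5: Greywater=41 Hollowpine=42 → close Greywater (overflow 34)
  41÷1 = 41 each, +1 to first 0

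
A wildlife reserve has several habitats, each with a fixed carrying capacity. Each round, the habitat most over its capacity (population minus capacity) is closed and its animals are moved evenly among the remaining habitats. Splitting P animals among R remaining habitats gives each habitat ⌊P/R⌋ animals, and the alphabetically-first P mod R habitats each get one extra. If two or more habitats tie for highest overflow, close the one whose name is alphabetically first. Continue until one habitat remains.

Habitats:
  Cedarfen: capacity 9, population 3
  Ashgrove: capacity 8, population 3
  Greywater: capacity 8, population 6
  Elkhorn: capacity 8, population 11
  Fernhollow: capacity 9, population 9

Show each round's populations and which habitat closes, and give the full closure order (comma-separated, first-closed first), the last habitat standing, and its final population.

Closure order: Elkhorn, Fernhollow, Greywater, Ashgrove
Last habitat: Cedarfen with 32 animals

Round 1: Ashgrove=3 Cedarfen=3 Elkhorn=11 Fernhollow=9 Greywater=6 → close Elkhorn (overflow 3)
  11÷4 = 2 each, +1 to first 3
Round 2: Ashgrove=6 Cedarfen=6 Fernhollow=12 Greywater=8 → close Fernhollow (overflow 3)
  12÷3 = 4 each, +1 to first 0
Round 3: Ashgrove=10 Cedarfen=10 Greywater=12 → close Greywater (overflow 4)
  12÷2 = 6 each, +1 to first 0
Round 4: Ashgrove=16 Cedarfen=16 → close Ashgrove (overflow 8)
  16÷1 = 16 each, +1 to first 0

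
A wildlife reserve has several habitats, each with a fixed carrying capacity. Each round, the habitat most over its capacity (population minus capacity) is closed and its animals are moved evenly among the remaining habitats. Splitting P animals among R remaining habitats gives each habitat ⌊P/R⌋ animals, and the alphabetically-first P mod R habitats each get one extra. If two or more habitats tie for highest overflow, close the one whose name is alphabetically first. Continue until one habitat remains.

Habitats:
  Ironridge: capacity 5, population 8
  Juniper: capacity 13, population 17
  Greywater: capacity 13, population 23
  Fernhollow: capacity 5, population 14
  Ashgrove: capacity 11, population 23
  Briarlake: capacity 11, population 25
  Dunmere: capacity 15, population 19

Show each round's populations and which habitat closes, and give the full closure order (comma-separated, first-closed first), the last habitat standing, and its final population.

Round 1: Ashgrove=23 Briarlake=25 Dunmere=19 Fernhollow=14 Greywater=23 Ironridge=8 Juniper=17 → close Briarlake (overflow 14)
  25÷6 = 4 each, +1 to first 1
Round 2: Ashgrove=28 Dunmere=23 Fernhollow=18 Greywater=27 Ironridge=12 Juniper=21 → close Ashgrove (overflow 17)
  28÷5 = 5 each, +1 to first 3
Round 3: Dunmere=29 Fernhollow=24 Greywater=33 Ironridge=17 Juniper=26 → close Greywater (overflow 20)
  33÷4 = 8 each, +1 to first 1
Round 4: Dunmere=38 Fernhollow=32 Ironridge=25 Juniper=34 → close Fernhollow (overflow 27)
  32÷3 = 10 each, +1 to first 2
Round 5: Dunmere=49 Ironridge=36 Juniper=44 → close Dunmere (overflow 34)
  49÷2 = 24 each, +1 to first 1
Round 6: Ironridge=61 Juniper=68 → close Ironridge (overflow 56)
  61÷1 = 61 each, +1 to first 0

Closure order: Briarlake, Ashgrove, Greywater, Fernhollow, Dunmere, Ironridge
Last habitat: Juniper with 129 animals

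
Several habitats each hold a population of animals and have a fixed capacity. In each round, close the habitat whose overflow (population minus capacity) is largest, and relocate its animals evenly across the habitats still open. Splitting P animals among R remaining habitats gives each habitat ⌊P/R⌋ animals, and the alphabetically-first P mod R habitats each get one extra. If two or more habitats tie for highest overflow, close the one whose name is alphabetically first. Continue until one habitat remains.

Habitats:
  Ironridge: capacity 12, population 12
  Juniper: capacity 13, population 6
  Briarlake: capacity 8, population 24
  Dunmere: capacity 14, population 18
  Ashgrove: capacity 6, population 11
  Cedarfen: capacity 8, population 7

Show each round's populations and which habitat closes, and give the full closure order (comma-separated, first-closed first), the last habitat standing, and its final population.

Closure order: Briarlake, Ashgrove, Dunmere, Ironridge, Cedarfen
Last habitat: Juniper with 78 animals

Round 1: Ashgrove=11 Briarlake=24 Cedarfen=7 Dunmere=18 Ironridge=12 Juniper=6 → close Briarlake (overflow 16)
  24÷5 = 4 each, +1 to first 4
Round 2: Ashgrove=16 Cedarfen=12 Dunmere=23 Ironridge=17 Juniper=10 → close Ashgrove (overflow 10)
  16÷4 = 4 each, +1 to first 0
Round 3: Cedarfen=16 Dunmere=27 Ironridge=21 Juniper=14 → close Dunmere (overflow 13)
  27÷3 = 9 each, +1 to first 0
Round 4: Cedarfen=25 Ironridge=30 Juniper=23 → close Ironridge (overflow 18)
  30÷2 = 15 each, +1 to first 0
Round 5: Cedarfen=40 Juniper=38 → close Cedarfen (overflow 32)
  40÷1 = 40 each, +1 to first 0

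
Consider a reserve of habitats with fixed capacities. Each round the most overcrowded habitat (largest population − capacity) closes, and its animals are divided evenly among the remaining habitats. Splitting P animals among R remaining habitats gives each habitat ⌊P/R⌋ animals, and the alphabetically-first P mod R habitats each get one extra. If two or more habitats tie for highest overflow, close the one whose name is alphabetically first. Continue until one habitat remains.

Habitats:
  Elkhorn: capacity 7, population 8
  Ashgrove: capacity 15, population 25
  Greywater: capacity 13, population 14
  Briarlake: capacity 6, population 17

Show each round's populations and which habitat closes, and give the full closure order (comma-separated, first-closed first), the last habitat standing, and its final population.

Round 1: Ashgrove=25 Briarlake=17 Elkhorn=8 Greywater=14 → close Briarlake (overflow 11)
  17÷3 = 5 each, +1 to first 2
Round 2: Ashgrove=31 Elkhorn=14 Greywater=19 → close Ashgrove (overflow 16)
  31÷2 = 15 each, +1 to first 1
Round 3: Elkhorn=30 Greywater=34 → close Elkhorn (overflow 23)
  30÷1 = 30 each, +1 to first 0

Closure order: Briarlake, Ashgrove, Elkhorn
Last habitat: Greywater with 64 animals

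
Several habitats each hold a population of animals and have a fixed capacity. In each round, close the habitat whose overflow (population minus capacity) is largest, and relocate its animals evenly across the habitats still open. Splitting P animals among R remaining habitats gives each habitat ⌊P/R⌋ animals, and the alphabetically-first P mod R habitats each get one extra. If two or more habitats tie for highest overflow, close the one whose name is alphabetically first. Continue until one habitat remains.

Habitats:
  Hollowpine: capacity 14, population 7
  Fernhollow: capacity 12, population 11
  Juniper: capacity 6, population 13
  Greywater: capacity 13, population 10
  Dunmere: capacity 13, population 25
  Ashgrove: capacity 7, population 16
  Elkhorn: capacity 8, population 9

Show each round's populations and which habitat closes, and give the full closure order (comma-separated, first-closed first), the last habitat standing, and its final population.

Round 1: Ashgrove=16 Dunmere=25 Elkhorn=9 Fernhollow=11 Greywater=10 Hollowpine=7 Juniper=13 → close Dunmere (overflow 12)
  25÷6 = 4 each, +1 to first 1
Round 2: Ashgrove=21 Elkhorn=13 Fernhollow=15 Greywater=14 Hollowpine=11 Juniper=17 → close Ashgrove (overflow 14)
  21÷5 = 4 each, +1 to first 1
Round 3: Elkhorn=18 Fernhollow=19 Greywater=18 Hollowpine=15 Juniper=21 → close Juniper (overflow 15)
  21÷4 = 5 each, +1 to first 1
Round 4: Elkhorn=24 Fernhollow=24 Greywater=23 Hollowpine=20 → close Elkhorn (overflow 16)
  24÷3 = 8 each, +1 to first 0
Round 5: Fernhollow=32 Greywater=31 Hollowpine=28 → close Fernhollow (overflow 20)
  32÷2 = 16 each, +1 to first 0
Round 6: Greywater=47 Hollowpine=44 → close Greywater (overflow 34)
  47÷1 = 47 each, +1 to first 0

Closure order: Dunmere, Ashgrove, Juniper, Elkhorn, Fernhollow, Greywater
Last habitat: Hollowpine with 91 animals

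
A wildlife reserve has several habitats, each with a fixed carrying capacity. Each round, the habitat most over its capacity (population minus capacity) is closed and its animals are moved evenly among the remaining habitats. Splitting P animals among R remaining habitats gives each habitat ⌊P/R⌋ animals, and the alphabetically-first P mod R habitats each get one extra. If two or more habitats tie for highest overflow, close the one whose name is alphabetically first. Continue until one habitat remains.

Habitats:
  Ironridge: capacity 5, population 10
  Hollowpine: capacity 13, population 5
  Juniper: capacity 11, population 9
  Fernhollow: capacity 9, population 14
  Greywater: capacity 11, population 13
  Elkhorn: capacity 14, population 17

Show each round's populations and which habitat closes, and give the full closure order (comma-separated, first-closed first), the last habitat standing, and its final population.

Closure order: Fernhollow, Ironridge, Elkhorn, Greywater, Juniper
Last habitat: Hollowpine with 68 animals

Round 1: Elkhorn=17 Fernhollow=14 Greywater=13 Hollowpine=5 Ironridge=10 Juniper=9 → close Fernhollow (overflow 5)
  14÷5 = 2 each, +1 to first 4
Round 2: Elkhorn=20 Greywater=16 Hollowpine=8 Ironridge=13 Juniper=11 → close Ironridge (overflow 8)
  13÷4 = 3 each, +1 to first 1
Round 3: Elkhorn=24 Greywater=19 Hollowpine=11 Juniper=14 → close Elkhorn (overflow 10)
  24÷3 = 8 each, +1 to first 0
Round 4: Greywater=27 Hollowpine=19 Juniper=22 → close Greywater (overflow 16)
  27÷2 = 13 each, +1 to first 1
Round 5: Hollowpine=33 Juniper=35 → close Juniper (overflow 24)
  35÷1 = 35 each, +1 to first 0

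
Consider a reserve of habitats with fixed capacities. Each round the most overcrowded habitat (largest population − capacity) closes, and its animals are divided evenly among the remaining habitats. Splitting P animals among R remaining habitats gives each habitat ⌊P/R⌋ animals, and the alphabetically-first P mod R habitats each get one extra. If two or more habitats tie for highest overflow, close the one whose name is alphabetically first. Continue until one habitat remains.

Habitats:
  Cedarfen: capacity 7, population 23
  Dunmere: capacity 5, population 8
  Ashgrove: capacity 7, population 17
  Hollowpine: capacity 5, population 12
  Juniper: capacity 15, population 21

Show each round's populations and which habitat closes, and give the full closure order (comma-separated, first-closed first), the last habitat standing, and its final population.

Closure order: Cedarfen, Ashgrove, Hollowpine, Juniper
Last habitat: Dunmere with 81 animals

Round 1: Ashgrove=17 Cedarfen=23 Dunmere=8 Hollowpine=12 Juniper=21 → close Cedarfen (overflow 16)
  23÷4 = 5 each, +1 to first 3
Round 2: Ashgrove=23 Dunmere=14 Hollowpine=18 Juniper=26 → close Ashgrove (overflow 16)
  23÷3 = 7 each, +1 to first 2
Round 3: Dunmere=22 Hollowpine=26 Juniper=33 → close Hollowpine (overflow 21)
  26÷2 = 13 each, +1 to first 0
Round 4: Dunmere=35 Juniper=46 → close Juniper (overflow 31)
  46÷1 = 46 each, +1 to first 0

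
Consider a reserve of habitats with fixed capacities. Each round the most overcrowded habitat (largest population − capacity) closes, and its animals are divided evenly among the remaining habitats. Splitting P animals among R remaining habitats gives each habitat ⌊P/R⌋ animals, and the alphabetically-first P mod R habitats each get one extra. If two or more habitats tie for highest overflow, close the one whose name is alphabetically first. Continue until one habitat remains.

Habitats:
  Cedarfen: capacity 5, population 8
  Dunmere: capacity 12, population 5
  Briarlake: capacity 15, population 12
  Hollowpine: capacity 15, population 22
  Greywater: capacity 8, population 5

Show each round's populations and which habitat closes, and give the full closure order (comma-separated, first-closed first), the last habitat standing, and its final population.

Closure order: Hollowpine, Cedarfen, Briarlake, Greywater
Last habitat: Dunmere with 52 animals

Round 1: Briarlake=12 Cedarfen=8 Dunmere=5 Greywater=5 Hollowpine=22 → close Hollowpine (overflow 7)
  22÷4 = 5 each, +1 to first 2
Round 2: Briarlake=18 Cedarfen=14 Dunmere=10 Greywater=10 → close Cedarfen (overflow 9)
  14÷3 = 4 each, +1 to first 2
Round 3: Briarlake=23 Dunmere=15 Greywater=14 → close Briarlake (overflow 8)
  23÷2 = 11 each, +1 to first 1
Round 4: Dunmere=27 Greywater=25 → close Greywater (overflow 17)
  25÷1 = 25 each, +1 to first 0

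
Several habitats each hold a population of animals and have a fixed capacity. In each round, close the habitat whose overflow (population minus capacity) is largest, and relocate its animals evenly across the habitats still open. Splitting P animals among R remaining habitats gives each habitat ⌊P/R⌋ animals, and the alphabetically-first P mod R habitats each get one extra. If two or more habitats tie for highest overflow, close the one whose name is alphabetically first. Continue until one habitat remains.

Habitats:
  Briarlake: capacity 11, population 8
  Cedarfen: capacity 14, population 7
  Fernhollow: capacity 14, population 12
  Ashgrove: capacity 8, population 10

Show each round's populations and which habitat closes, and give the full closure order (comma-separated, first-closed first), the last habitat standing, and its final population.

Closure order: Ashgrove, Briarlake, Fernhollow
Last habitat: Cedarfen with 37 animals

Round 1: Ashgrove=10 Briarlake=8 Cedarfen=7 Fernhollow=12 → close Ashgrove (overflow 2)
  10÷3 = 3 each, +1 to first 1
Round 2: Briarlake=12 Cedarfen=10 Fernhollow=15 → close Briarlake (overflow 1)
  12÷2 = 6 each, +1 to first 0
Round 3: Cedarfen=16 Fernhollow=21 → close Fernhollow (overflow 7)
  21÷1 = 21 each, +1 to first 0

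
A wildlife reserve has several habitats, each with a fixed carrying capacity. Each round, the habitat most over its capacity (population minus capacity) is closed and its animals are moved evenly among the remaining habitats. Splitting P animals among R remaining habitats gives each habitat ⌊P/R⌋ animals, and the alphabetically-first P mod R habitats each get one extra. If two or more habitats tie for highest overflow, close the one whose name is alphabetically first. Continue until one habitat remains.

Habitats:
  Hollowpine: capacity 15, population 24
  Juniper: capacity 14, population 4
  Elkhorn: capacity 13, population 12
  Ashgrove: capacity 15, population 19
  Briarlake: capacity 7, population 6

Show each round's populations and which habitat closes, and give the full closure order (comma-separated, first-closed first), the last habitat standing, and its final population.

Round 1: Ashgrove=19 Briarlake=6 Elkhorn=12 Hollowpine=24 Juniper=4 → close Hollowpine (overflow 9)
  24÷4 = 6 each, +1 to first 0
Round 2: Ashgrove=25 Briarlake=12 Elkhorn=18 Juniper=10 → close Ashgrove (overflow 10)
  25÷3 = 8 each, +1 to first 1
Round 3: Briarlake=21 Elkhorn=26 Juniper=18 → close Briarlake (overflow 14)
  21÷2 = 10 each, +1 to first 1
Round 4: Elkhorn=37 Juniper=28 → close Elkhorn (overflow 24)
  37÷1 = 37 each, +1 to first 0

Closure order: Hollowpine, Ashgrove, Briarlake, Elkhorn
Last habitat: Juniper with 65 animals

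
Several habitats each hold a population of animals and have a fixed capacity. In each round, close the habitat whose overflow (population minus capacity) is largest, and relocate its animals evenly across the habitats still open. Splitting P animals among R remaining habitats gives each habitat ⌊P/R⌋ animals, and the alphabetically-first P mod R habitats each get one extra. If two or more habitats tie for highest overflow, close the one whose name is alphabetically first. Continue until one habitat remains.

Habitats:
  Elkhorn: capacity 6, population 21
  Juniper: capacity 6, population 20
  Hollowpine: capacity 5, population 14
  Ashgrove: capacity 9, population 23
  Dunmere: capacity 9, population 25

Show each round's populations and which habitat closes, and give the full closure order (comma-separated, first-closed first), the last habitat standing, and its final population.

Closure order: Dunmere, Ashgrove, Elkhorn, Juniper
Last habitat: Hollowpine with 103 animals

Round 1: Ashgrove=23 Dunmere=25 Elkhorn=21 Hollowpine=14 Juniper=20 → close Dunmere (overflow 16)
  25÷4 = 6 each, +1 to first 1
Round 2: Ashgrove=30 Elkhorn=27 Hollowpine=20 Juniper=26 → close Ashgrove (overflow 21)
  30÷3 = 10 each, +1 to first 0
Round 3: Elkhorn=37 Hollowpine=30 Juniper=36 → close Elkhorn (overflow 31)
  37÷2 = 18 each, +1 to first 1
Round 4: Hollowpine=49 Juniper=54 → close Juniper (overflow 48)
  54÷1 = 54 each, +1 to first 0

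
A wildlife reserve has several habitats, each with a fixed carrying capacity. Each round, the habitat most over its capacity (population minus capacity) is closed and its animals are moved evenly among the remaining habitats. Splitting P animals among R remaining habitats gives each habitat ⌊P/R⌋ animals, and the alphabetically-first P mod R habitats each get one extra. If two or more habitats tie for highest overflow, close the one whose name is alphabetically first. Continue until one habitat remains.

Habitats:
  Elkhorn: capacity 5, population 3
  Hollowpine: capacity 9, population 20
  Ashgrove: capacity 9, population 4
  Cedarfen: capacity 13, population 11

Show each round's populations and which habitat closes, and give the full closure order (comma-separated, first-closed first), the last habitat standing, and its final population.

Closure order: Hollowpine, Cedarfen, Elkhorn
Last habitat: Ashgrove with 38 animals

Round 1: Ashgrove=4 Cedarfen=11 Elkhorn=3 Hollowpine=20 → close Hollowpine (overflow 11)
  20÷3 = 6 each, +1 to first 2
Round 2: Ashgrove=11 Cedarfen=18 Elkhorn=9 → close Cedarfen (overflow 5)
  18÷2 = 9 each, +1 to first 0
Round 3: Ashgrove=20 Elkhorn=18 → close Elkhorn (overflow 13)
  18÷1 = 18 each, +1 to first 0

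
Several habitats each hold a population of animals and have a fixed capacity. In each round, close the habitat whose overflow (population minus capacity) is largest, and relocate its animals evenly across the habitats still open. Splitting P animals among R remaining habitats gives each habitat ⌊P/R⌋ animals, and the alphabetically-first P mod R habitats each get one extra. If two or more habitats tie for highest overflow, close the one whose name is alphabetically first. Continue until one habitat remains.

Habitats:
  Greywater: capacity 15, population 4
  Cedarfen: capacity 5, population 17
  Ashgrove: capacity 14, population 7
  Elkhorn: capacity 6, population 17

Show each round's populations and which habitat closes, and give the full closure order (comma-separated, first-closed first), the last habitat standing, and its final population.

Closure order: Cedarfen, Elkhorn, Ashgrove
Last habitat: Greywater with 45 animals

Round 1: Ashgrove=7 Cedarfen=17 Elkhorn=17 Greywater=4 → close Cedarfen (overflow 12)
  17÷3 = 5 each, +1 to first 2
Round 2: Ashgrove=13 Elkhorn=23 Greywater=9 → close Elkhorn (overflow 17)
  23÷2 = 11 each, +1 to first 1
Round 3: Ashgrove=25 Greywater=20 → close Ashgrove (overflow 11)
  25÷1 = 25 each, +1 to first 0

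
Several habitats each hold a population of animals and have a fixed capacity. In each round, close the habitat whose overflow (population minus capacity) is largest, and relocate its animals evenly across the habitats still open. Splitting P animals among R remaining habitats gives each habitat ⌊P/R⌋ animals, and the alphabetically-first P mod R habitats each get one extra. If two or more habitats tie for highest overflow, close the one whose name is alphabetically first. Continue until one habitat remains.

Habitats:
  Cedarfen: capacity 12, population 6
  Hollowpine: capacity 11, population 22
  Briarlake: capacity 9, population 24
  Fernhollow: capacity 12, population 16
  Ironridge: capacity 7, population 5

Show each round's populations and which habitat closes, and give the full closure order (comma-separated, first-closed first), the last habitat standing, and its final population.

Closure order: Briarlake, Hollowpine, Fernhollow, Ironridge
Last habitat: Cedarfen with 73 animals

Round 1: Briarlake=24 Cedarfen=6 Fernhollow=16 Hollowpine=22 Ironridge=5 → close Briarlake (overflow 15)
  24÷4 = 6 each, +1 to first 0
Round 2: Cedarfen=12 Fernhollow=22 Hollowpine=28 Ironridge=11 → close Hollowpine (overflow 17)
  28÷3 = 9 each, +1 to first 1
Round 3: Cedarfen=22 Fernhollow=31 Ironridge=20 → close Fernhollow (overflow 19)
  31÷2 = 15 each, +1 to first 1
Round 4: Cedarfen=38 Ironridge=35 → close Ironridge (overflow 28)
  35÷1 = 35 each, +1 to first 0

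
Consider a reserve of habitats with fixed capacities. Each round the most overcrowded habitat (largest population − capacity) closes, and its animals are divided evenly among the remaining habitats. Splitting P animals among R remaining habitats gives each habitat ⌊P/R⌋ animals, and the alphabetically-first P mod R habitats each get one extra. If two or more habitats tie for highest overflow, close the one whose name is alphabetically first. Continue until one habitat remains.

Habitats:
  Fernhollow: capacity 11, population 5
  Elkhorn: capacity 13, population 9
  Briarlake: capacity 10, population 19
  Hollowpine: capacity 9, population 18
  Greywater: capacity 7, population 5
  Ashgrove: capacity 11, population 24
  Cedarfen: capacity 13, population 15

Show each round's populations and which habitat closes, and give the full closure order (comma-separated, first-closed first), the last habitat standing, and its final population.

Round 1: Ashgrove=24 Briarlake=19 Cedarfen=15 Elkhorn=9 Fernhollow=5 Greywater=5 Hollowpine=18 → close Ashgrove (overflow 13)
  24÷6 = 4 each, +1 to first 0
Round 2: Briarlake=23 Cedarfen=19 Elkhorn=13 Fernhollow=9 Greywater=9 Hollowpine=22 → close Briarlake (overflow 13)
  23÷5 = 4 each, +1 to first 3
Round 3: Cedarfen=24 Elkhorn=18 Fernhollow=14 Greywater=13 Hollowpine=26 → close Hollowpine (overflow 17)
  26÷4 = 6 each, +1 to first 2
Round 4: Cedarfen=31 Elkhorn=25 Fernhollow=20 Greywater=19 → close Cedarfen (overflow 18)
  31÷3 = 10 each, +1 to first 1
Round 5: Elkhorn=36 Fernhollow=30 Greywater=29 → close Elkhorn (overflow 23)
  36÷2 = 18 each, +1 to first 0
Round 6: Fernhollow=48 Greywater=47 → close Greywater (overflow 40)
  47÷1 = 47 each, +1 to first 0

Closure order: Ashgrove, Briarlake, Hollowpine, Cedarfen, Elkhorn, Greywater
Last habitat: Fernhollow with 95 animals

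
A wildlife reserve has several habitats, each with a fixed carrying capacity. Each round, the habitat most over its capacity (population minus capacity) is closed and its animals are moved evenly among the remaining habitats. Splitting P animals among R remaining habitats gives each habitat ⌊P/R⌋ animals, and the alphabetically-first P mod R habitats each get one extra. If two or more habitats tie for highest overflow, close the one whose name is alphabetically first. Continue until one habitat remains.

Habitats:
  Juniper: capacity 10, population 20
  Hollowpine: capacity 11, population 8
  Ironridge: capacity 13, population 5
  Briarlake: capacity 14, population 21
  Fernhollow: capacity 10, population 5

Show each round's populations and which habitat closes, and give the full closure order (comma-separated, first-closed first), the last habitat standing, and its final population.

Closure order: Juniper, Briarlake, Hollowpine, Fernhollow
Last habitat: Ironridge with 59 animals

Round 1: Briarlake=21 Fernhollow=5 Hollowpine=8 Ironridge=5 Juniper=20 → close Juniper (overflow 10)
  20÷4 = 5 each, +1 to first 0
Round 2: Briarlake=26 Fernhollow=10 Hollowpine=13 Ironridge=10 → close Briarlake (overflow 12)
  26÷3 = 8 each, +1 to first 2
Round 3: Fernhollow=19 Hollowpine=22 Ironridge=18 → close Hollowpine (overflow 11)
  22÷2 = 11 each, +1 to first 0
Round 4: Fernhollow=30 Ironridge=29 → close Fernhollow (overflow 20)
  30÷1 = 30 each, +1 to first 0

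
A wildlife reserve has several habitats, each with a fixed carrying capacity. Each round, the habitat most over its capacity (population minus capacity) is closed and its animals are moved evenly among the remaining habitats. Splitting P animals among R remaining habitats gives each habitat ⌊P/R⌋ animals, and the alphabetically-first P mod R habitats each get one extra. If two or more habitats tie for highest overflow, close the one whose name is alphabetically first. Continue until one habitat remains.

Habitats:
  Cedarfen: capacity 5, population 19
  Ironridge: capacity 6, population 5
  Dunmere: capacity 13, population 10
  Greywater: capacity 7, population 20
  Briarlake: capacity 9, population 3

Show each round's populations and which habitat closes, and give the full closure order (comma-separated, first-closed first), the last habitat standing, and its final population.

Round 1: Briarlake=3 Cedarfen=19 Dunmere=10 Greywater=20 Ironridge=5 → close Cedarfen (overflow 14)
  19÷4 = 4 each, +1 to first 3
Round 2: Briarlake=8 Dunmere=15 Greywater=25 Ironridge=9 → close Greywater (overflow 18)
  25÷3 = 8 each, +1 to first 1
Round 3: Briarlake=17 Dunmere=23 Ironridge=17 → close Ironridge (overflow 11)
  17÷2 = 8 each, +1 to first 1
Round 4: Briarlake=26 Dunmere=31 → close Dunmere (overflow 18)
  31÷1 = 31 each, +1 to first 0

Closure order: Cedarfen, Greywater, Ironridge, Dunmere
Last habitat: Briarlake with 57 animals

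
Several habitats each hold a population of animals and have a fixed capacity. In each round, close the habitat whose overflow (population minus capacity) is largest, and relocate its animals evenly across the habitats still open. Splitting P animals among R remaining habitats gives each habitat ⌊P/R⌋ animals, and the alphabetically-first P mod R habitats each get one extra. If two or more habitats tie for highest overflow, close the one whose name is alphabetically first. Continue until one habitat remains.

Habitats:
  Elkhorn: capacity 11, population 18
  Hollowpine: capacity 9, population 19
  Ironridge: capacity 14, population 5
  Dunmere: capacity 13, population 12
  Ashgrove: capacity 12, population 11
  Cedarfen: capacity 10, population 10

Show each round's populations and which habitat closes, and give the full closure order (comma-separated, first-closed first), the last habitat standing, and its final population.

Closure order: Hollowpine, Elkhorn, Cedarfen, Ashgrove, Dunmere
Last habitat: Ironridge with 75 animals

Round 1: Ashgrove=11 Cedarfen=10 Dunmere=12 Elkhorn=18 Hollowpine=19 Ironridge=5 → close Hollowpine (overflow 10)
  19÷5 = 3 each, +1 to first 4
Round 2: Ashgrove=15 Cedarfen=14 Dunmere=16 Elkhorn=22 Ironridge=8 → close Elkhorn (overflow 11)
  22÷4 = 5 each, +1 to first 2
Round 3: Ashgrove=21 Cedarfen=20 Dunmere=21 Ironridge=13 → close Cedarfen (overflow 10)
  20÷3 = 6 each, +1 to first 2
Round 4: Ashgrove=28 Dunmere=28 Ironridge=19 → close Ashgrove (overflow 16)
  28÷2 = 14 each, +1 to first 0
Round 5: Dunmere=42 Ironridge=33 → close Dunmere (overflow 29)
  42÷1 = 42 each, +1 to first 0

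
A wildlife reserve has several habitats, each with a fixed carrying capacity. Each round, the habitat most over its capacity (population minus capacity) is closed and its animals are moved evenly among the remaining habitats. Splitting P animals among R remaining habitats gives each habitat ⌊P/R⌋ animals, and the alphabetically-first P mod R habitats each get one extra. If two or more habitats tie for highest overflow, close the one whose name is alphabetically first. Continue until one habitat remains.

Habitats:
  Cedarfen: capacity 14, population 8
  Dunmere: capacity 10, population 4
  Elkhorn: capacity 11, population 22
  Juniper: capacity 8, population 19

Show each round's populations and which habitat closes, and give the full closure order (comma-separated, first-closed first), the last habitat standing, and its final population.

Closure order: Elkhorn, Juniper, Cedarfen
Last habitat: Dunmere with 53 animals

Round 1: Cedarfen=8 Dunmere=4 Elkhorn=22 Juniper=19 → close Elkhorn (overflow 11)
  22÷3 = 7 each, +1 to first 1
Round 2: Cedarfen=16 Dunmere=11 Juniper=26 → close Juniper (overflow 18)
  26÷2 = 13 each, +1 to first 0
Round 3: Cedarfen=29 Dunmere=24 → close Cedarfen (overflow 15)
  29÷1 = 29 each, +1 to first 0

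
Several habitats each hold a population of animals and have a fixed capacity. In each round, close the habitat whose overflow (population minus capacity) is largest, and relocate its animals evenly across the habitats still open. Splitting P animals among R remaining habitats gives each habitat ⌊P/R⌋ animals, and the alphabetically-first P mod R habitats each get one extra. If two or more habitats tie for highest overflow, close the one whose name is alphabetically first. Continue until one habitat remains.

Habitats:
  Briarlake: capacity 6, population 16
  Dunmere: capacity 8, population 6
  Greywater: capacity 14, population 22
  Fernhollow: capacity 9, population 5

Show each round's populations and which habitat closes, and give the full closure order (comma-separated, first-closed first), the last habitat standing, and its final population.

Round 1: Briarlake=16 Dunmere=6 Fernhollow=5 Greywater=22 → close Briarlake (overflow 10)
  16÷3 = 5 each, +1 to first 1
Round 2: Dunmere=12 Fernhollow=10 Greywater=27 → close Greywater (overflow 13)
  27÷2 = 13 each, +1 to first 1
Round 3: Dunmere=26 Fernhollow=23 → close Dunmere (overflow 18)
  26÷1 = 26 each, +1 to first 0

Closure order: Briarlake, Greywater, Dunmere
Last habitat: Fernhollow with 49 animals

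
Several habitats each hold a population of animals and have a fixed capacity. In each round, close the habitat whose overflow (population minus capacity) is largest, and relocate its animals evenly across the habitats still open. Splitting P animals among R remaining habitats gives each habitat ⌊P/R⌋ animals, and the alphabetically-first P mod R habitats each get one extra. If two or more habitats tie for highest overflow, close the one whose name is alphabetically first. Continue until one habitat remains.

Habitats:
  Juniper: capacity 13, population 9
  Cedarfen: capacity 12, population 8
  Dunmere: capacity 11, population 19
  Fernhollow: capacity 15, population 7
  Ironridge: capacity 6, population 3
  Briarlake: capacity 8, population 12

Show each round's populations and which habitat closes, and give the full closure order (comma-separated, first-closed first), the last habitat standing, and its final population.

Closure order: Dunmere, Briarlake, Ironridge, Cedarfen, Juniper
Last habitat: Fernhollow with 58 animals

Round 1: Briarlake=12 Cedarfen=8 Dunmere=19 Fernhollow=7 Ironridge=3 Juniper=9 → close Dunmere (overflow 8)
  19÷5 = 3 each, +1 to first 4
Round 2: Briarlake=16 Cedarfen=12 Fernhollow=11 Ironridge=7 Juniper=12 → close Briarlake (overflow 8)
  16÷4 = 4 each, +1 to first 0
Round 3: Cedarfen=16 Fernhollow=15 Ironridge=11 Juniper=16 → close Ironridge (overflow 5)
  11÷3 = 3 each, +1 to first 2
Round 4: Cedarfen=20 Fernhollow=19 Juniper=19 → close Cedarfen (overflow 8)
  20÷2 = 10 each, +1 to first 0
Round 5: Fernhollow=29 Juniper=29 → close Juniper (overflow 16)
  29÷1 = 29 each, +1 to first 0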